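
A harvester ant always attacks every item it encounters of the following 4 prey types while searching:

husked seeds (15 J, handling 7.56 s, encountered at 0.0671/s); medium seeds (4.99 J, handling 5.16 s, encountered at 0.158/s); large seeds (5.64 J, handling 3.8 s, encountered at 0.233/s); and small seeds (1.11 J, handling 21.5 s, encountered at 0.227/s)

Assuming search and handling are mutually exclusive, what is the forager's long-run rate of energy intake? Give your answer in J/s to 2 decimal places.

0.42 J/s

R = Σλ_iE_i / (1 + Σλ_ih_i)
Numerator: 0.0671×15 + 0.158×4.99 + 0.233×5.64 + 0.227×1.11 = 3.361
Denominator: 1 + 0.0671×7.56 + 0.158×5.16 + 0.233×3.8 + 0.227×21.5 = 8.088
R = 3.361/8.088 = 0.4155 J/s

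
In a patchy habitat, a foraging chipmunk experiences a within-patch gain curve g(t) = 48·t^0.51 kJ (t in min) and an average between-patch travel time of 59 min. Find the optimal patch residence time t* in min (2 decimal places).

Maximise g(t)/(T+t): set derivative to zero → g'(t)(T+t) = g(t).
g'(t) = 0.51·48·t^-0.49. Setting 0.51·48·t^-0.49 = 48·t^0.51/(59+t) gives 0.51(59+t) = t, so 0.49·t = 0.51×59.
t* = 0.51×59/0.49 = 61.41 min.

61.41 min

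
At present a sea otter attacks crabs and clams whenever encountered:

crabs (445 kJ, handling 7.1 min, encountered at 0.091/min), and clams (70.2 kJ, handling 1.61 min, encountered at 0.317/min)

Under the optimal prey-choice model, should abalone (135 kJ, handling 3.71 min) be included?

Yes

Intake rate on the current diet: R = (0.091×445 + 0.317×70.2) / (1 + 0.091×7.1 + 0.317×1.61) = 62.75/2.156 = 29.1 kJ/min.
abalone: E/h = 135/3.71 = 36.39 kJ/min.
36.39 > 29.1, so adding abalone raises the average — include it.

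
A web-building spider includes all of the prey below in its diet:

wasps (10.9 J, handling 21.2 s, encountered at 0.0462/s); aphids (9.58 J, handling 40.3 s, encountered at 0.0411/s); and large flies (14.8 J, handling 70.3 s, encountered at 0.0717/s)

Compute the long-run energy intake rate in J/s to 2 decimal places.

R = (0.0462×10.9 + 0.0411×9.58 + 0.0717×14.8) / (1 + 0.0462×21.2 + 0.0411×40.3 + 0.0717×70.3) = 1.958/8.676 = 0.2257 J/s.

0.23 J/s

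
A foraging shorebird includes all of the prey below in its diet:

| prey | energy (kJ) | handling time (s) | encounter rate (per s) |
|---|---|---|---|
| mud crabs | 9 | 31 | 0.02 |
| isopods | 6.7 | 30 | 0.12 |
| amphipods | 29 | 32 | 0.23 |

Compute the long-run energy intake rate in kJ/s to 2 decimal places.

R = (0.02×9 + 0.12×6.7 + 0.23×29) / (1 + 0.02×31 + 0.12×30 + 0.23×32) = 7.654/12.58 = 0.6084 kJ/s.

0.61 kJ/s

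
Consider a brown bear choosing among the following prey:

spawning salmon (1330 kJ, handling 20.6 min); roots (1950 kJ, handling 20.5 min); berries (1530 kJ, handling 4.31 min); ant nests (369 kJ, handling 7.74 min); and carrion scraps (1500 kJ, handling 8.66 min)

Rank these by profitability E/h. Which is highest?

In descending order of E/h:
berries: 1530/4.31 = 355 kJ/min
carrion scraps: 1500/8.66 = 173 kJ/min
roots: 1950/20.5 = 95.1 kJ/min
spawning salmon: 1330/20.6 = 64.6 kJ/min
ant nests: 369/7.74 = 47.7 kJ/min

berries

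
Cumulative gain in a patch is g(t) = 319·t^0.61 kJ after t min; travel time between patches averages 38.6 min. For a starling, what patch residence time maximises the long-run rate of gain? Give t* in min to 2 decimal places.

60.37 min

Optimal t* satisfies g'(t*) = g(t*)/(T + t*).
g'(t) = 0.61·319·t^-0.39. Setting 0.61·319·t^-0.39 = 319·t^0.61/(38.6+t) gives 0.61(38.6+t) = t, so 0.39·t = 0.61×38.6.
t* = 0.61×38.6/0.39 = 60.37 min.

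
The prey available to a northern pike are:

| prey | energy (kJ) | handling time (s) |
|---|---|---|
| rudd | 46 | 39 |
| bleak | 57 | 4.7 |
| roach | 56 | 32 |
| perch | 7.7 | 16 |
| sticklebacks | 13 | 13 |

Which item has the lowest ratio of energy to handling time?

Profitability E/h (kJ/s): rudd = 46/39 = 1.18, bleak = 57/4.7 = 12.1, roach = 56/32 = 1.75, perch = 7.7/16 = 0.481, sticklebacks = 13/13 = 1.
Ranked: bleak > roach > rudd > sticklebacks > perch.

perch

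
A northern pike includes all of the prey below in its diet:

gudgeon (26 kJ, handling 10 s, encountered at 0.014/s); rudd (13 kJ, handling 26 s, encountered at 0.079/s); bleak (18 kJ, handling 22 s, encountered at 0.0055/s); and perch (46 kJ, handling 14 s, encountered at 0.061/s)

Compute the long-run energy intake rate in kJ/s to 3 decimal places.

Energy encountered per unit search time: 0.014×26 + 0.079×13 + 0.0055×18 + 0.061×46 = 4.296 kJ/s.
Handling time per unit search time: 0.014×10 + 0.079×26 + 0.0055×22 + 0.061×14 = 3.169.
Rate = 4.296/(1 + 3.169) = 1.03 kJ/s.

1.030 kJ/s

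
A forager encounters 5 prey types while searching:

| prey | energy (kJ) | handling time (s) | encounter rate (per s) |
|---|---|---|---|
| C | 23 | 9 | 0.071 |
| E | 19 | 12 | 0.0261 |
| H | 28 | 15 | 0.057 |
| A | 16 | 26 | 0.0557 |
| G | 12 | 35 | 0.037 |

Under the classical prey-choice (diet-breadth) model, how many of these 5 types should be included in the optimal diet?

3

E/h in descending order: C 2.56, H 1.87, E 1.58, A 0.615, G 0.343 kJ/s. The optimal diet is the largest prefix of this list for which every included type satisfies E_i/h_i > R on the types above it.
Rate on top 1: 0.9963. H: 1.87 > 0.9963 → include.
Rate on top 2: 1.295. E: 1.58 > 1.295 → include.
Rate on top 3: 1.327. A: 0.615 < 1.327 → exclude; stop.
Optimal diet: C, H, E — 3 of 5 types.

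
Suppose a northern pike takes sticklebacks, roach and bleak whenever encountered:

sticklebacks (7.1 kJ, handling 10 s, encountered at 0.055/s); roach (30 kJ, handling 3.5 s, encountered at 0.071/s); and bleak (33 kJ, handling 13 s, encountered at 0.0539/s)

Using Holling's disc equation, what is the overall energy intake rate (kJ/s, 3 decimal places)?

R = Σλ_iE_i / (1 + Σλ_ih_i)
Numerator: 0.055×7.1 + 0.071×30 + 0.0539×33 = 4.299
Denominator: 1 + 0.055×10 + 0.071×3.5 + 0.0539×13 = 2.499
R = 4.299/2.499 = 1.72 kJ/s

1.720 kJ/s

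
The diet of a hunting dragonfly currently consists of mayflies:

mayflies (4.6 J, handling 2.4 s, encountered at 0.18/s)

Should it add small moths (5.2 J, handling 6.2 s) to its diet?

Yes

On mayflies alone, R = ΣλE/(1+Σλh) = 0.828/1.432 = 0.5782 J/s.
Profitability of small moths: 5.2/6.2 = 0.8387 J/s.
Since 0.8387 > R, including small moths increases the long-run rate.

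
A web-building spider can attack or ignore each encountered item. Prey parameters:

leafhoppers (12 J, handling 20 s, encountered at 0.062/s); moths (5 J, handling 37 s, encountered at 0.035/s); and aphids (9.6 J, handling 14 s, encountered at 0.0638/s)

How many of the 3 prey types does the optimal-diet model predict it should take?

2

Profitabilities (E/h, J/s): aphids 0.686, leafhoppers 0.6, moths 0.135. Add prey in this order while the next type's profitability exceeds the intake rate on those already taken.
Rate on top 1: 0.3235. leafhoppers: 0.6 > 0.3235 → include.
Rate on top 2: 0.4329. moths: 0.135 < 0.4329 → exclude; stop.
Optimal diet: aphids, leafhoppers — 2 of 3 types.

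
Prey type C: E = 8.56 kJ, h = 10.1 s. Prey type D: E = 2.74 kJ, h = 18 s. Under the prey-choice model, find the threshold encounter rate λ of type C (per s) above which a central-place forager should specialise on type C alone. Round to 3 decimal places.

The zero-one rule: include type D iff E₂/h₂ > λE₁/(1+λh₁). Equality gives the switch point.
λE₁h₂ = E₂ + λE₂h₁ ⇒ λ = E₂/(E₁h₂ − E₂h₁) = 2.74/(154.1 − 27.67) = 0.02168 per s.

0.022 per s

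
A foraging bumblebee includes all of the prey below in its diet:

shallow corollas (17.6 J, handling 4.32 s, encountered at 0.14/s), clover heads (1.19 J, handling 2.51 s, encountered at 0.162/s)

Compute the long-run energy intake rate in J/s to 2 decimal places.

R = Σλ_iE_i / (1 + Σλ_ih_i)
Numerator: 0.14×17.6 + 0.162×1.19 = 2.657
Denominator: 1 + 0.14×4.32 + 0.162×2.51 = 2.011
R = 2.657/2.011 = 1.321 J/s

1.32 J/s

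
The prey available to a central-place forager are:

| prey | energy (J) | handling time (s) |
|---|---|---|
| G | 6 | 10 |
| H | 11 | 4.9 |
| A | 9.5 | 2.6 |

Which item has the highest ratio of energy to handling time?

A

In descending order of E/h:
A: 9.5/2.6 = 3.65 J/s
H: 11/4.9 = 2.24 J/s
G: 6/10 = 0.6 J/s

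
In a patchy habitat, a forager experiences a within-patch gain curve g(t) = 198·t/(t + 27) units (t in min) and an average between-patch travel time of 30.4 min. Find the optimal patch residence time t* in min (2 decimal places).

Maximise g(t)/(T+t): set derivative to zero → g'(t)(T+t) = g(t).
g'(t) = 198·27/(t + 27)². Setting 198·27/(t+27)² = 198t/[(t+27)(30.4+t)] gives 27(30.4+t) = t(t+27), so t² = 27×30.4 = 820.8.
t* = √820.8 = 28.65 min.

28.65 min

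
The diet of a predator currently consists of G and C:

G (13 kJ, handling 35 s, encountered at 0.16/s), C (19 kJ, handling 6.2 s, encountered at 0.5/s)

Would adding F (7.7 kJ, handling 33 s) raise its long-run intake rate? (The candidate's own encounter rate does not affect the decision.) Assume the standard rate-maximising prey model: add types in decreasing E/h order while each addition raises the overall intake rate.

No

Intake rate on the current diet: R = (0.16×13 + 0.5×19) / (1 + 0.16×35 + 0.5×6.2) = 11.58/9.7 = 1.194 kJ/s.
Profitability of F: 7.7/33 = 0.2333 kJ/s.
Since 0.2333 < R, time spent handling F is better spent searching.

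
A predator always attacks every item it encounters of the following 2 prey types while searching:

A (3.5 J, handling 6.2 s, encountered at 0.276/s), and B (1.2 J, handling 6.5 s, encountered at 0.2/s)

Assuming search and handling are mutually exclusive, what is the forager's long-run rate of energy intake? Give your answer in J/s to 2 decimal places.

0.30 J/s

R = Σλ_iE_i / (1 + Σλ_ih_i)
Numerator: 0.276×3.5 + 0.2×1.2 = 1.206
Denominator: 1 + 0.276×6.2 + 0.2×6.5 = 4.011
R = 1.206/4.011 = 0.3007 J/s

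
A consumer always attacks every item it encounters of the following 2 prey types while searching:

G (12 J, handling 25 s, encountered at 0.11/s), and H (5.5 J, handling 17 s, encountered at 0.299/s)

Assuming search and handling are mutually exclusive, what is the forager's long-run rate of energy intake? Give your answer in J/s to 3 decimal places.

0.336 J/s

R = Σλ_iE_i / (1 + Σλ_ih_i)
Numerator: 0.11×12 + 0.299×5.5 = 2.965
Denominator: 1 + 0.11×25 + 0.299×17 = 8.833
R = 2.965/8.833 = 0.3356 J/s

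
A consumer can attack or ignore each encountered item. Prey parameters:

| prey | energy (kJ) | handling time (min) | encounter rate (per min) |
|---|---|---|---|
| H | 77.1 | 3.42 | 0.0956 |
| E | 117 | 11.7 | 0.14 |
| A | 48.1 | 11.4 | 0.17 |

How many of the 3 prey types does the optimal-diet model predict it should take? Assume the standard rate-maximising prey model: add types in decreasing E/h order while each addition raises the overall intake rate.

2

Profitabilities (E/h, kJ/min): H 22.5, E 10, A 4.22. Add prey in this order while the next type's profitability exceeds the intake rate on those already taken.
Rate on top 1: 5.555. E: 10 > 5.555 → include.
Rate on top 2: 8.011. A: 4.22 < 8.011 → exclude; stop.
Optimal diet: H, E — 2 of 3 types.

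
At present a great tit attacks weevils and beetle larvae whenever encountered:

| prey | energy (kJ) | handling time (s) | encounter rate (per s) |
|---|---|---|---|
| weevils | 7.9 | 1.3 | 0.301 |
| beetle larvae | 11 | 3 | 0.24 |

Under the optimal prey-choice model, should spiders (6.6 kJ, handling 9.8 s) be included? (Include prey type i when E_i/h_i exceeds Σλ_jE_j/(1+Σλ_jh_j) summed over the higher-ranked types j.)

Current rate: (0.301×7.9 + 0.24×11)/(1 + 0.301×1.3 + 0.24×3) = 2.377 kJ/s.
Profitability of spiders: 6.6/9.8 = 0.6735 kJ/s.
0.6735 < 2.377, so adding spiders would lower the average — exclude it.

No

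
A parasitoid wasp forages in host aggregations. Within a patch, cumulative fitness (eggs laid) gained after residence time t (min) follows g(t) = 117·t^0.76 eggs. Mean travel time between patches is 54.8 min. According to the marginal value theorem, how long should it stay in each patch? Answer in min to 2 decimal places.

Optimal t* satisfies g'(t*) = g(t*)/(T + t*).
g'(t) = 0.76·117·t^-0.24. Setting 0.76·117·t^-0.24 = 117·t^0.76/(54.8+t) gives 0.76(54.8+t) = t, so 0.24·t = 0.76×54.8.
t* = 0.76×54.8/0.24 = 173.5 min.

173.53 min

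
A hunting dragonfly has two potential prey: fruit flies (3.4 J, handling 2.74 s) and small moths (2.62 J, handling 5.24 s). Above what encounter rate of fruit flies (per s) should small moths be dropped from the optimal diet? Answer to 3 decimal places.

0.246 per s

At the threshold, the rate on fruit flies alone equals the profitability of small moths: λ·3.4/(1 + λ·2.74) = 2.62/5.24 = 0.5.
Rearranging, λ(3.4 − 0.5×2.74) = 0.5, so λ = 0.5/2.03 = 0.2463 per s.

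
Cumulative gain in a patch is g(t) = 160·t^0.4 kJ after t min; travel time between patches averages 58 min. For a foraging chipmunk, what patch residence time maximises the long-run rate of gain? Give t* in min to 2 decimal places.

Maximise g(t)/(T+t): set derivative to zero → g'(t)(T+t) = g(t).
g'(t) = 0.4·160·t^-0.6. Setting 0.4·160·t^-0.6 = 160·t^0.4/(58+t) gives 0.4(58+t) = t, so 0.60·t = 0.4×58.
t* = 0.4×58/0.60 = 38.67 min.

38.67 min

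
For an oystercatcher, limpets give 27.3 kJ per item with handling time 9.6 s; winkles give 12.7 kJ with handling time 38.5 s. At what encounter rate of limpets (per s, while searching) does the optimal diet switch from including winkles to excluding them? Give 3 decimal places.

At the threshold, the rate on limpets alone equals the profitability of winkles: λ·27.3/(1 + λ·9.6) = 12.7/38.5 = 0.3299.
Rearranging, λ(27.3 − 0.3299×9.6) = 0.3299, so λ = 0.3299/24.13 = 0.01367 per s.

0.014 per s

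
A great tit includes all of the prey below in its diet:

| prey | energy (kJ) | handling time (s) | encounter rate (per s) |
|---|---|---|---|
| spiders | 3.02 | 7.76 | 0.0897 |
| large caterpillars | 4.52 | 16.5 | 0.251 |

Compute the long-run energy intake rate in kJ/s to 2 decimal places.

R = Σλ_iE_i / (1 + Σλ_ih_i)
Numerator: 0.0897×3.02 + 0.251×4.52 = 1.405
Denominator: 1 + 0.0897×7.76 + 0.251×16.5 = 5.838
R = 1.405/5.838 = 0.2408 kJ/s

0.24 kJ/s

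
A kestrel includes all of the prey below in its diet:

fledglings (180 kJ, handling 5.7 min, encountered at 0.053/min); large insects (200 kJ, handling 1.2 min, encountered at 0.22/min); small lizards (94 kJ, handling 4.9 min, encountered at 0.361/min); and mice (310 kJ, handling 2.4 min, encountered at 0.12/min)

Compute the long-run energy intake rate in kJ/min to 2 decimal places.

34.41 kJ/min

R = (0.053×180 + 0.22×200 + 0.361×94 + 0.12×310) / (1 + 0.053×5.7 + 0.22×1.2 + 0.361×4.9 + 0.12×2.4) = 124.7/3.623 = 34.41 kJ/min.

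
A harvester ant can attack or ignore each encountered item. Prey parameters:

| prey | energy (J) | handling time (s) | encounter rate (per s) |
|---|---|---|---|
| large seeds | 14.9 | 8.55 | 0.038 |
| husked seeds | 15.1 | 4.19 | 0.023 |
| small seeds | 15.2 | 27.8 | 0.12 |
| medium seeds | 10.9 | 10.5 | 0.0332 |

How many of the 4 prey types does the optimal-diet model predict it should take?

3

E/h in descending order: husked seeds 3.6, large seeds 1.74, medium seeds 1.04, small seeds 0.547 J/s. The optimal diet is the largest prefix of this list for which every included type satisfies E_i/h_i > R on the types above it.
Rate on top 1: 0.3168. large seeds: 1.74 > 0.3168 → include.
Rate on top 2: 0.6427. medium seeds: 1.04 > 0.6427 → include.
Rate on top 3: 0.7206. small seeds: 0.547 < 0.7206 → exclude; stop.
Optimal diet: husked seeds, large seeds, medium seeds — 3 of 4 types.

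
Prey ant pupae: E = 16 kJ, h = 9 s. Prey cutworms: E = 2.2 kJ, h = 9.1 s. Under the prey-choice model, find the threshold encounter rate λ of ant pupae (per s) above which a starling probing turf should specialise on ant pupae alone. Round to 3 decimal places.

0.017 per s

At the threshold, the rate on ant pupae alone equals the profitability of cutworms: λ·16/(1 + λ·9) = 2.2/9.1 = 0.2418.
Rearranging, λ(16 − 0.2418×9) = 0.2418, so λ = 0.2418/13.82 = 0.01749 per s.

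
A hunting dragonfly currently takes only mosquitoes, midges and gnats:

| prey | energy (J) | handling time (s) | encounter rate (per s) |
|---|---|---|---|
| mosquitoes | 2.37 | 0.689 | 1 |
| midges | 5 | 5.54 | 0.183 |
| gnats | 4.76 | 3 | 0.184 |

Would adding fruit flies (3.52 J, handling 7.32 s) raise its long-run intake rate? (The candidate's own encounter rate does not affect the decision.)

No

Current rate: (1×2.37 + 0.183×5 + 0.184×4.76)/(1 + 1×0.689 + 0.183×5.54 + 0.184×3) = 1.278 J/s.
fruit flies: E/h = 3.52/7.32 = 0.4809 J/s.
Since 0.4809 < R, time spent handling fruit flies is better spent searching.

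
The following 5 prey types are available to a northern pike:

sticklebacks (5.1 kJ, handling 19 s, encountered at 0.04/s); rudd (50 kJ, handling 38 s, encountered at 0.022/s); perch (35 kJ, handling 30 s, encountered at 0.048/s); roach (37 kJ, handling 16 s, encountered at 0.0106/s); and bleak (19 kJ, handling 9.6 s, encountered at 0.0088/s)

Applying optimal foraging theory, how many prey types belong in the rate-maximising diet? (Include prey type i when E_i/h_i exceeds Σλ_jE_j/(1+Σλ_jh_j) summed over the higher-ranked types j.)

4

E/h in descending order: roach 2.31, bleak 1.98, rudd 1.32, perch 1.17, sticklebacks 0.268 kJ/s. The optimal diet is the largest prefix of this list for which every included type satisfies E_i/h_i > R on the types above it.
Rate on top 1: 0.3353. bleak: 1.98 > 0.3353 → include.
Rate on top 2: 0.4461. rudd: 1.32 > 0.4461 → include.
Rate on top 3: 0.7939. perch: 1.17 > 0.7939 → include.
Rate on top 4: 0.946. sticklebacks: 0.268 < 0.946 → exclude; stop.
Optimal diet: roach, bleak, rudd, perch — 4 of 5 types.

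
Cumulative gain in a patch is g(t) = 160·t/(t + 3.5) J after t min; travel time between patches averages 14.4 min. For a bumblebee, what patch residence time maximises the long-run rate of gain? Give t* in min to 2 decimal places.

Maximise g(t)/(T+t): set derivative to zero → g'(t)(T+t) = g(t).
g'(t) = 160·3.5/(t + 3.5)². Setting 160·3.5/(t+3.5)² = 160t/[(t+3.5)(14.4+t)] gives 3.5(14.4+t) = t(t+3.5), so t² = 3.5×14.4 = 50.4.
t* = √50.4 = 7.099 min.

7.10 min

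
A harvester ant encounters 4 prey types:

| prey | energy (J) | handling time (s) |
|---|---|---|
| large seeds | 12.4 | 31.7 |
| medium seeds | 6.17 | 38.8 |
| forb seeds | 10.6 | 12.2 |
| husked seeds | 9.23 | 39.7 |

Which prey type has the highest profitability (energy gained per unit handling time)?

In descending order of E/h:
forb seeds: 10.6/12.2 = 0.869 J/s
large seeds: 12.4/31.7 = 0.391 J/s
husked seeds: 9.23/39.7 = 0.232 J/s
medium seeds: 6.17/38.8 = 0.159 J/s

forb seeds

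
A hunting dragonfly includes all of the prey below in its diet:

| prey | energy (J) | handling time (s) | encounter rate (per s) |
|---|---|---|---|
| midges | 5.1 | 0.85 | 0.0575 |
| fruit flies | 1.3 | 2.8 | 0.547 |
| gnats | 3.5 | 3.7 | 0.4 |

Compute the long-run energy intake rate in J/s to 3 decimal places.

Energy encountered per unit search time: 0.0575×5.1 + 0.547×1.3 + 0.4×3.5 = 2.404 J/s.
Handling time per unit search time: 0.0575×0.85 + 0.547×2.8 + 0.4×3.7 = 3.06.
Rate = 2.404/(1 + 3.06) = 0.5921 J/s.

0.592 J/s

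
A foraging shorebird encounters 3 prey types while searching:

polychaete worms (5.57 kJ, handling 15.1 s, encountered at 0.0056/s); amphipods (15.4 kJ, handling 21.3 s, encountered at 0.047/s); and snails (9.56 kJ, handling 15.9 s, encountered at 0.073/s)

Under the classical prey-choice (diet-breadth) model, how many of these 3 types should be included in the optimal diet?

2

Rank by E/h (kJ/s): amphipods 0.723, snails 0.601, polychaete worms 0.369. Include each in turn until the next type's E/h falls below the running intake rate.
Rate on top 1: 0.3617. snails: 0.601 > 0.3617 → include.
Rate on top 2: 0.4496. polychaete worms: 0.369 < 0.4496 → exclude; stop.
Optimal diet: amphipods, snails — 2 of 3 types.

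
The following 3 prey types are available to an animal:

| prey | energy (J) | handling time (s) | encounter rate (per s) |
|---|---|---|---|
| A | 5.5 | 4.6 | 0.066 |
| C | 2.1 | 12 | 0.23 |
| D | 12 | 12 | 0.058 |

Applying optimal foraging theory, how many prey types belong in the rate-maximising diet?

Rank by E/h (J/s): A 1.2, D 1, C 0.175. Include each in turn until the next type's E/h falls below the running intake rate.
Rate on top 1: 0.2785. D: 1 > 0.2785 → include.
Rate on top 2: 0.5296. C: 0.175 < 0.5296 → exclude; stop.
Optimal diet: A, D — 2 of 3 types.

2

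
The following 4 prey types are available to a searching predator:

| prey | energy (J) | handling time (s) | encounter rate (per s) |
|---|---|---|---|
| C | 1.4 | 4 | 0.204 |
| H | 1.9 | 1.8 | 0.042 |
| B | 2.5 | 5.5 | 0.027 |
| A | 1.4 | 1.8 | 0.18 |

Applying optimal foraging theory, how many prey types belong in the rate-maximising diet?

4

E/h in descending order: H 1.06, A 0.778, B 0.455, C 0.35 J/s. The optimal diet is the largest prefix of this list for which every included type satisfies E_i/h_i > R on the types above it.
Rate on top 1: 0.07419. A: 0.778 > 0.07419 → include.
Rate on top 2: 0.2371. B: 0.455 > 0.2371 → include.
Rate on top 3: 0.2579. C: 0.35 > 0.2579 → include.
Optimal diet: H, A, B, C — 4 of 4 types.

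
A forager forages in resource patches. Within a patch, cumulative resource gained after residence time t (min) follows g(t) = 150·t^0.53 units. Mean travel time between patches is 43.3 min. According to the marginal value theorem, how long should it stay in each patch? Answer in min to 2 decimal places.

By the marginal value theorem, leave when the instantaneous gain rate g'(t) equals the habitat-wide average g(t)/(T + t).
g'(t) = 0.53·150·t^-0.47. Setting 0.53·150·t^-0.47 = 150·t^0.53/(43.3+t) gives 0.53(43.3+t) = t, so 0.47·t = 0.53×43.3.
t* = 0.53×43.3/0.47 = 48.83 min.

48.83 min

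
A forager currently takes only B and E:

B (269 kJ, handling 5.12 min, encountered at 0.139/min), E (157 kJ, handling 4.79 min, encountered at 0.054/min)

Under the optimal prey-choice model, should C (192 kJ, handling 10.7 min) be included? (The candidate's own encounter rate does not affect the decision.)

No

Intake rate on the current diet: R = (0.139×269 + 0.054×157) / (1 + 0.139×5.12 + 0.054×4.79) = 45.87/1.97 = 23.28 kJ/min.
C: E/h = 192/10.7 = 17.94 kJ/min.
Since 17.94 < R, time spent handling C is better spent searching.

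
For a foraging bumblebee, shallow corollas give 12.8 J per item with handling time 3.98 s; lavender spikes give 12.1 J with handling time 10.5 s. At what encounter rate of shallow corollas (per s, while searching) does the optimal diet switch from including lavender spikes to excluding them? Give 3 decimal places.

At the threshold, the rate on shallow corollas alone equals the profitability of lavender spikes: λ·12.8/(1 + λ·3.98) = 12.1/10.5 = 1.152.
Rearranging, λ(12.8 − 1.152×3.98) = 1.152, so λ = 1.152/8.214 = 0.1403 per s.

0.140 per s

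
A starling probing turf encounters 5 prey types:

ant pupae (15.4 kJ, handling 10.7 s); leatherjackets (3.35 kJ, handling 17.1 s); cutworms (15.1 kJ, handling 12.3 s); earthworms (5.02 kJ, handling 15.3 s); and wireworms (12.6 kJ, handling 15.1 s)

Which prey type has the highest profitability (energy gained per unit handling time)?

Profitability E/h (kJ/s): ant pupae = 15.4/10.7 = 1.44, leatherjackets = 3.35/17.1 = 0.196, cutworms = 15.1/12.3 = 1.23, earthworms = 5.02/15.3 = 0.328, wireworms = 12.6/15.1 = 0.834.
Ranked: ant pupae > cutworms > wireworms > earthworms > leatherjackets.

ant pupae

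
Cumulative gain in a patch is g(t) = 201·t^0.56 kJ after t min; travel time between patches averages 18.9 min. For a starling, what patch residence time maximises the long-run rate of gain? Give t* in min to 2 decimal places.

Optimal t* satisfies g'(t*) = g(t*)/(T + t*).
g'(t) = 0.56·201·t^-0.44. Setting 0.56·201·t^-0.44 = 201·t^0.56/(18.9+t) gives 0.56(18.9+t) = t, so 0.44·t = 0.56×18.9.
t* = 0.56×18.9/0.44 = 24.05 min.

24.05 min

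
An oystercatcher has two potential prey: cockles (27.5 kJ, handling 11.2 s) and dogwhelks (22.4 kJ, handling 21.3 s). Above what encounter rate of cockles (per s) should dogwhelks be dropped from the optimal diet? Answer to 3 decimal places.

0.067 per s

At the threshold, the rate on cockles alone equals the profitability of dogwhelks: λ·27.5/(1 + λ·11.2) = 22.4/21.3 = 1.052.
Rearranging, λ(27.5 − 1.052×11.2) = 1.052, so λ = 1.052/15.72 = 0.06689 per s.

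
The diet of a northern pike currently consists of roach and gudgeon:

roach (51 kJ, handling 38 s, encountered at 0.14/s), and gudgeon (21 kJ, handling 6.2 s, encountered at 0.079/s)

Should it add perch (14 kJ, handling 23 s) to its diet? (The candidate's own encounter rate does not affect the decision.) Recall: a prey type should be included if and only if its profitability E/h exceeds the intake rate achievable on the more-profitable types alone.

No

On roach and gudgeon alone, R = ΣλE/(1+Σλh) = 8.799/6.81 = 1.292 kJ/s.
Profitability of perch: 14/23 = 0.6087 kJ/s.
Since 0.6087 < R, time spent handling perch is better spent searching.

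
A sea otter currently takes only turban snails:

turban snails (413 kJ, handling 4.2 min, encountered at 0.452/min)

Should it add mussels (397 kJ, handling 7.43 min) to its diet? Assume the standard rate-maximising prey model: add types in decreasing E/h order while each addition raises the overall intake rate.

No

Current rate: (0.452×413)/(1 + 0.452×4.2) = 64.41 kJ/min.
mussels: E/h = 397/7.43 = 53.43 kJ/min.
Since 53.43 < R, time spent handling mussels is better spent searching.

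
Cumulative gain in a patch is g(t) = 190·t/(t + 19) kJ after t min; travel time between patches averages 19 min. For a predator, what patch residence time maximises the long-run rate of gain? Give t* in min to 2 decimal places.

By the marginal value theorem, leave when the instantaneous gain rate g'(t) equals the habitat-wide average g(t)/(T + t).
g'(t) = 190·19/(t + 19)². Setting 190·19/(t+19)² = 190t/[(t+19)(19+t)] gives 19(19+t) = t(t+19), so t² = 19×19 = 361.
t* = √361 = 19 min.

19.00 min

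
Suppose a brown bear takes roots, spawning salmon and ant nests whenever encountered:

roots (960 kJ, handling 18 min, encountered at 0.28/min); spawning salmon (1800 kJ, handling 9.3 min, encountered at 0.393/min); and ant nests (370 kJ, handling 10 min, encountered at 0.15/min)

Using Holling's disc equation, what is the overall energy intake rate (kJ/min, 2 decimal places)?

92.16 kJ/min

R = (0.28×960 + 0.393×1800 + 0.15×370) / (1 + 0.28×18 + 0.393×9.3 + 0.15×10) = 1032/11.19 = 92.16 kJ/min.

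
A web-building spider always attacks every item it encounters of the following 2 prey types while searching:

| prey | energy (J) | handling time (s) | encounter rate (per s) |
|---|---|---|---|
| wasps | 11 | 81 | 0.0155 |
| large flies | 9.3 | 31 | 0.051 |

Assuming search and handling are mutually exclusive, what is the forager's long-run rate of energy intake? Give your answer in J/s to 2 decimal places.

0.17 J/s

R = (0.0155×11 + 0.051×9.3) / (1 + 0.0155×81 + 0.051×31) = 0.6448/3.837 = 0.1681 J/s.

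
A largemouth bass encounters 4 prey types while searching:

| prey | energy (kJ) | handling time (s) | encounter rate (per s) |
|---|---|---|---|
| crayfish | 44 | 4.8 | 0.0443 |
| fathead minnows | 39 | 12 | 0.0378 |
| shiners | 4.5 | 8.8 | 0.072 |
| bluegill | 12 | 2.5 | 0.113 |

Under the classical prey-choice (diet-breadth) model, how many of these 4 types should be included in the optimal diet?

3

Rank by E/h (kJ/s): crayfish 9.17, bluegill 4.8, fathead minnows 3.25, shiners 0.511. Include each in turn until the next type's E/h falls below the running intake rate.
Rate on top 1: 1.607. bluegill: 4.8 > 1.607 → include.
Rate on top 2: 2.211. fathead minnows: 3.25 > 2.211 → include.
Rate on top 3: 2.453. shiners: 0.511 < 2.453 → exclude; stop.
Optimal diet: crayfish, bluegill, fathead minnows — 3 of 4 types.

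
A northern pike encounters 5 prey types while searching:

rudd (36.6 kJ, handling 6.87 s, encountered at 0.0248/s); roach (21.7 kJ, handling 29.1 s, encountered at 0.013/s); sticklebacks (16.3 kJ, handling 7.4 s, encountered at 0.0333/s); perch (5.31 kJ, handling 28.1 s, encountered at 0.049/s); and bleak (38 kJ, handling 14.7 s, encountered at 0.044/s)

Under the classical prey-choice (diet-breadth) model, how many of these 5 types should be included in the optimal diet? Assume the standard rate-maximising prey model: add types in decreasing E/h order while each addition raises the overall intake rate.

Rank by E/h (kJ/s): rudd 5.33, bleak 2.59, sticklebacks 2.2, roach 0.746, perch 0.189. Include each in turn until the next type's E/h falls below the running intake rate.
Rate on top 1: 0.7755. bleak: 2.59 > 0.7755 → include.
Rate on top 2: 1.42. sticklebacks: 2.2 > 1.42 → include.
Rate on top 3: 1.513. roach: 0.746 < 1.513 → exclude; stop.
Optimal diet: rudd, bleak, sticklebacks — 3 of 5 types.

3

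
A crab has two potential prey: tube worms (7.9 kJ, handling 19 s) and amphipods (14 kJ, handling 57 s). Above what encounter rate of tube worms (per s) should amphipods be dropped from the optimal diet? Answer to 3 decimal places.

0.076 per s

At the threshold, the rate on tube worms alone equals the profitability of amphipods: λ·7.9/(1 + λ·19) = 14/57 = 0.2456.
Rearranging, λ(7.9 − 0.2456×19) = 0.2456, so λ = 0.2456/3.233 = 0.07596 per s.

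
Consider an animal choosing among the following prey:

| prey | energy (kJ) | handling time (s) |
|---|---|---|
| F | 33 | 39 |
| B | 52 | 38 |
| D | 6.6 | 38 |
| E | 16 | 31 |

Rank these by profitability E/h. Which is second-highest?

In descending order of E/h:
B: 52/38 = 1.37 kJ/s
F: 33/39 = 0.846 kJ/s
E: 16/31 = 0.516 kJ/s
D: 6.6/38 = 0.174 kJ/s

F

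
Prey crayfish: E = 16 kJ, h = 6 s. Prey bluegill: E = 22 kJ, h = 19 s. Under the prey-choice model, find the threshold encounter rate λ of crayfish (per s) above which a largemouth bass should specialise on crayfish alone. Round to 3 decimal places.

0.128 per s

Drop bluegill once their profitability E₂/h₂ falls below the rate achievable on crayfish alone: E₂/h₂ = λE₁/(1 + λh₁).
Solve for λ: λE₁h₂ = E₂(1 + λh₁) → λ(E₁h₂ − E₂h₁) = E₂ → λ = E₂/(E₁h₂ − E₂h₁).
λ = 22/(16×19 − 22×6) = 22/172 = 0.1279 per s.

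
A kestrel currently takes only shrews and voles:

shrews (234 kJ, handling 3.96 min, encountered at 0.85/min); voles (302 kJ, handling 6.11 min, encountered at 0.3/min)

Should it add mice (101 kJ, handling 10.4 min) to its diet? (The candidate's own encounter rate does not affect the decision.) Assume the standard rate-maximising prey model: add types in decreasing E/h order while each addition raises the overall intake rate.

Current rate: (0.85×234 + 0.3×302)/(1 + 0.85×3.96 + 0.3×6.11) = 46.7 kJ/min.
mice: E/h = 101/10.4 = 9.712 kJ/min.
Since 9.712 < R, time spent handling mice is better spent searching.

No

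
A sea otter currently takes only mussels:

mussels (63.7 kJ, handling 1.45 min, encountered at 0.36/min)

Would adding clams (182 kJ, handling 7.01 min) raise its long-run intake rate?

On mussels alone, R = ΣλE/(1+Σλh) = 22.93/1.522 = 15.07 kJ/min.
clams: E/h = 182/7.01 = 25.96 kJ/min.
Since 25.96 > R, including clams increases the long-run rate.

Yes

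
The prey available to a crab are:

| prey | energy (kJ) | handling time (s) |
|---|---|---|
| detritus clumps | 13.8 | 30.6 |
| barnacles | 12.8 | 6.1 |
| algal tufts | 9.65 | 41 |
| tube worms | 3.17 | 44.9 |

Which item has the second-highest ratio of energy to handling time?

detritus clumps

Profitability E/h (kJ/s): detritus clumps = 13.8/30.6 = 0.451, barnacles = 12.8/6.1 = 2.1, algal tufts = 9.65/41 = 0.235, tube worms = 3.17/44.9 = 0.0706.
Ranked: barnacles > detritus clumps > algal tufts > tube worms.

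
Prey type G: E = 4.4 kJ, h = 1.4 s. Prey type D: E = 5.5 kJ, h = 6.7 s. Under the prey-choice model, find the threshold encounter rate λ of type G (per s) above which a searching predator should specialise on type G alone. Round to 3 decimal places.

The zero-one rule: include type D iff E₂/h₂ > λE₁/(1+λh₁). Equality gives the switch point.
λE₁h₂ = E₂ + λE₂h₁ ⇒ λ = E₂/(E₁h₂ − E₂h₁) = 5.5/(29.48 − 7.7) = 0.2525 per s.

0.253 per s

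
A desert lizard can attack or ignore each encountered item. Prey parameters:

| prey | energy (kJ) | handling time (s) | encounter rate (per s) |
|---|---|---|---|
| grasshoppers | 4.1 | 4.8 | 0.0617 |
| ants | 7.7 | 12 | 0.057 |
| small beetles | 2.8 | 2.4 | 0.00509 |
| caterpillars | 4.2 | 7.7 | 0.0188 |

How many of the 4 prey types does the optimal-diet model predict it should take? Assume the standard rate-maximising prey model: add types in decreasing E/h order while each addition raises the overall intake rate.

4

Profitabilities (E/h, kJ/s): small beetles 1.17, grasshoppers 0.854, ants 0.642, caterpillars 0.545. Add prey in this order while the next type's profitability exceeds the intake rate on those already taken.
Rate on top 1: 0.01408. grasshoppers: 0.854 > 0.01408 → include.
Rate on top 2: 0.2042. ants: 0.642 > 0.2042 → include.
Rate on top 3: 0.3544. caterpillars: 0.545 > 0.3544 → include.
Optimal diet: small beetles, grasshoppers, ants, caterpillars — 4 of 4 types.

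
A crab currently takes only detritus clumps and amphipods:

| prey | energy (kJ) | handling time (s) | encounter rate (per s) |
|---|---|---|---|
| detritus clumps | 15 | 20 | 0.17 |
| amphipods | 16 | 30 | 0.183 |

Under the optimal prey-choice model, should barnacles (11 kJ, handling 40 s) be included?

On detritus clumps and amphipods alone, R = ΣλE/(1+Σλh) = 5.478/9.89 = 0.5539 kJ/s.
barnacles: E/h = 11/40 = 0.275 kJ/s.
Since 0.275 < R, time spent handling barnacles is better spent searching.

No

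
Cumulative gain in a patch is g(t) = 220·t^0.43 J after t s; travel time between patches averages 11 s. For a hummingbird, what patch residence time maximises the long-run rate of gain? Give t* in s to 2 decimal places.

8.30 s

Optimal t* satisfies g'(t*) = g(t*)/(T + t*).
g'(t) = 0.43·220·t^-0.57. Setting 0.43·220·t^-0.57 = 220·t^0.43/(11+t) gives 0.43(11+t) = t, so 0.57·t = 0.43×11.
t* = 0.43×11/0.57 = 8.298 s.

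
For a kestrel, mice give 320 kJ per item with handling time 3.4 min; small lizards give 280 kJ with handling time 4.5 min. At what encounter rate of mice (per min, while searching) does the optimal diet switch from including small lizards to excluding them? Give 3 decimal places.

0.574 per min

At the threshold, the rate on mice alone equals the profitability of small lizards: λ·320/(1 + λ·3.4) = 280/4.5 = 62.22.
Rearranging, λ(320 − 62.22×3.4) = 62.22, so λ = 62.22/108.4 = 0.5738 per min.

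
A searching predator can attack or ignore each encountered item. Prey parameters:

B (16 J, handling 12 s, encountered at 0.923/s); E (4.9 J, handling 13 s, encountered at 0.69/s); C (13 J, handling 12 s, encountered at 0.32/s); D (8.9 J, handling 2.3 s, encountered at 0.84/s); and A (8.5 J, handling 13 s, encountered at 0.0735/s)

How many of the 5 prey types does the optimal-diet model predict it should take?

Profitabilities (E/h, J/s): D 3.87, B 1.33, C 1.08, A 0.654, E 0.377. Add prey in this order while the next type's profitability exceeds the intake rate on those already taken.
Rate on top 1: 2.55. B: 1.33 < 2.55 → exclude; stop.
Optimal diet: D — 1 of 5 types.

1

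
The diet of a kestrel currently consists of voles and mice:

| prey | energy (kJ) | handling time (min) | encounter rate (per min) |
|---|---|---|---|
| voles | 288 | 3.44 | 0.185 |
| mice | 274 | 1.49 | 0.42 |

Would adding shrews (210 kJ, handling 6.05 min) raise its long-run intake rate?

Current rate: (0.185×288 + 0.42×274)/(1 + 0.185×3.44 + 0.42×1.49) = 74.42 kJ/min.
shrews: E/h = 210/6.05 = 34.71 kJ/min.
Since 34.71 < R, time spent handling shrews is better spent searching.

No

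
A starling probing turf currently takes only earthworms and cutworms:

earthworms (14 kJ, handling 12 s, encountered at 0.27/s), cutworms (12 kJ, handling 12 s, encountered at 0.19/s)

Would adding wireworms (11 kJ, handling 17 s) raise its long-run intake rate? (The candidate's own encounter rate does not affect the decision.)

On earthworms and cutworms alone, R = ΣλE/(1+Σλh) = 6.06/6.52 = 0.9294 kJ/s.
wireworms: E/h = 11/17 = 0.6471 kJ/s.
Since 0.6471 < R, time spent handling wireworms is better spent searching.

No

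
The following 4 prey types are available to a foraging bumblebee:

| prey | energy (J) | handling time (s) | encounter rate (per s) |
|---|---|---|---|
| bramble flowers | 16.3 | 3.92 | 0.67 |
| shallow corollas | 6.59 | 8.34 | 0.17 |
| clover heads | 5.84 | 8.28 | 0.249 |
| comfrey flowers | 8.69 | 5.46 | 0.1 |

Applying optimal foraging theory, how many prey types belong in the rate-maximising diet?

E/h in descending order: bramble flowers 4.16, comfrey flowers 1.59, shallow corollas 0.79, clover heads 0.705 J/s. The optimal diet is the largest prefix of this list for which every included type satisfies E_i/h_i > R on the types above it.
Rate on top 1: 3.012. comfrey flowers: 1.59 < 3.012 → exclude; stop.
Optimal diet: bramble flowers — 1 of 4 types.

1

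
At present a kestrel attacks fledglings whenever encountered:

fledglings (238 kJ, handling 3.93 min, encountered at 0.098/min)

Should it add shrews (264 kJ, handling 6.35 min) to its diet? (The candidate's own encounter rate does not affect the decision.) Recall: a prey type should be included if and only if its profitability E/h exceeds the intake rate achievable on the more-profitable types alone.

Yes

On fledglings alone, R = ΣλE/(1+Σλh) = 23.32/1.385 = 16.84 kJ/min.
Profitability of shrews: 264/6.35 = 41.57 kJ/min.
41.57 > 16.84, so adding shrews raises the average — include it.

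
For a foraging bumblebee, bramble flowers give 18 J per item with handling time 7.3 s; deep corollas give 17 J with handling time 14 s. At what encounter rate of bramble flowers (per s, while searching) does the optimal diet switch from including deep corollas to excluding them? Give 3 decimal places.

0.133 per s

The zero-one rule: include deep corollas iff E₂/h₂ > λE₁/(1+λh₁). Equality gives the switch point.
λE₁h₂ = E₂ + λE₂h₁ ⇒ λ = E₂/(E₁h₂ − E₂h₁) = 17/(252 − 124.1) = 0.1329 per s.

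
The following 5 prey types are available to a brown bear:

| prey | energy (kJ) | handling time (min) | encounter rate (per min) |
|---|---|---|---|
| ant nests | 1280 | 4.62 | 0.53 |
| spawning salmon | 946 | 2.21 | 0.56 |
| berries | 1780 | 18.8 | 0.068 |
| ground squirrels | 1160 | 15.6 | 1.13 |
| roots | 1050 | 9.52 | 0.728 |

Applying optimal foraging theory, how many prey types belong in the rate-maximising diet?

E/h in descending order: spawning salmon 428, ant nests 277, roots 110, berries 94.7, ground squirrels 74.4 kJ/min. The optimal diet is the largest prefix of this list for which every included type satisfies E_i/h_i > R on the types above it.
Rate on top 1: 236.8. ant nests: 277 > 236.8 → include.
Rate on top 2: 257.8. roots: 110 < 257.8 → exclude; stop.
Optimal diet: spawning salmon, ant nests — 2 of 5 types.

2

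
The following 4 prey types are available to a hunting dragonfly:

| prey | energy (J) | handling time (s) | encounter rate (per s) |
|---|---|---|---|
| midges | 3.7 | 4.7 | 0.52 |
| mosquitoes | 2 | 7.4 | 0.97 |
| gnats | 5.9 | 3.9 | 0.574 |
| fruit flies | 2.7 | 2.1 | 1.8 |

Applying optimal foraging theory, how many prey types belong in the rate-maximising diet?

Profitabilities (E/h, J/s): gnats 1.51, fruit flies 1.29, midges 0.787, mosquitoes 0.27. Add prey in this order while the next type's profitability exceeds the intake rate on those already taken.
Rate on top 1: 1.046. fruit flies: 1.29 > 1.046 → include.
Rate on top 2: 1.175. midges: 0.787 < 1.175 → exclude; stop.
Optimal diet: gnats, fruit flies — 2 of 4 types.

2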